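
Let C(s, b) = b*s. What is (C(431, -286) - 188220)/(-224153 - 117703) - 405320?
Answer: -69280381217/170928 ≈ -4.0532e+5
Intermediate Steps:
(C(431, -286) - 188220)/(-224153 - 117703) - 405320 = (-286*431 - 188220)/(-224153 - 117703) - 405320 = (-123266 - 188220)/(-341856) - 405320 = -311486*(-1/341856) - 405320 = 155743/170928 - 405320 = -69280381217/170928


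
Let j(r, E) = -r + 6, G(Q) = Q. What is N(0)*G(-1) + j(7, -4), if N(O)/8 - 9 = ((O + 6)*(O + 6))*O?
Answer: -73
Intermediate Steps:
j(r, E) = 6 - r
N(O) = 72 + 8*O*(6 + O)² (N(O) = 72 + 8*(((O + 6)*(O + 6))*O) = 72 + 8*(((6 + O)*(6 + O))*O) = 72 + 8*((6 + O)²*O) = 72 + 8*(O*(6 + O)²) = 72 + 8*O*(6 + O)²)
N(0)*G(-1) + j(7, -4) = (72 + 8*0*(6 + 0)²)*(-1) + (6 - 1*7) = (72 + 8*0*6²)*(-1) + (6 - 7) = (72 + 8*0*36)*(-1) - 1 = (72 + 0)*(-1) - 1 = 72*(-1) - 1 = -72 - 1 = -73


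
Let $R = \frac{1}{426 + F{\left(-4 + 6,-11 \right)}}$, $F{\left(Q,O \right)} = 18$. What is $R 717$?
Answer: $\frac{239}{148} \approx 1.6149$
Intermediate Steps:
$R = \frac{1}{444}$ ($R = \frac{1}{426 + 18} = \frac{1}{444} \approx 0.0022523$)
$R 717 = \frac{1}{444} \cdot 717 = \frac{239}{148}$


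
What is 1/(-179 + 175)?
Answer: -1/4 ≈ -0.25000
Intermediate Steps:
1/(-179 + 175) = 1/(-4) = -1/4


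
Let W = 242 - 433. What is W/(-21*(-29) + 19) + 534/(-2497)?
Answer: -812279/1568116 ≈ -0.51800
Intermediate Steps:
W = -191
W/(-21*(-29) + 19) + 534/(-2497) = -191/(-21*(-29) + 19) + 534/(-2497) = -191/(609 + 19) + 534*(-1/2497) = -191/628 - 534/2497 = -812279/1568116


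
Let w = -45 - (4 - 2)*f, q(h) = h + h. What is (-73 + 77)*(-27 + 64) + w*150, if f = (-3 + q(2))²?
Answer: -6902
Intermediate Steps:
q(h) = 2*h
f = 1 (f = (-3 + 2*2)² = (-3 + 4)² = 1² = 1)
w = -47 (w = -45 - (4 - 2) = -45 - 2 = -47)
(-73 + 77)*(-27 + 64) + w*150 = (-73 + 77)*(-27 + 64) - 47*150 = 4*37 - 7050 = 148 - 7050 = -6902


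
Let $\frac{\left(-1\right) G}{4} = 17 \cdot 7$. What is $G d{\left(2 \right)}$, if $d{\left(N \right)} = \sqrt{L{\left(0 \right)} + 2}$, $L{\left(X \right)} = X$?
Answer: $- 476 \sqrt{2} \approx -673.17$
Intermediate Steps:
$G = -476$ ($G = - 4 \cdot 17 \cdot 7 = \left(-4\right) 119 = -476$)
$d{\left(N \right)} = \sqrt{2}$ ($d{\left(N \right)} = \sqrt{0 + 2} = \sqrt{2}$)
$G d{\left(2 \right)} = - 476 \sqrt{2}$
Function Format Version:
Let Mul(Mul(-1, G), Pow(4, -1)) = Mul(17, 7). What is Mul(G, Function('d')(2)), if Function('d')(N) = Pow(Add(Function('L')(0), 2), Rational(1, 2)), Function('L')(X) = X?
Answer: Mul(-476, Pow(2, Rational(1, 2))) ≈ -673.17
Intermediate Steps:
G = -476 (G = Mul(-4, Mul(17, 7)) = Mul(-4, 119) = -476)
Function('d')(N) = Pow(2, Rational(1, 2)) (Function('d')(N) = Pow(Add(0, 2), Rational(1, 2)) = Pow(2, Rational(1, 2)))
Mul(G, Function('d')(2)) = Mul(-476, Pow(2, Rational(1, 2)))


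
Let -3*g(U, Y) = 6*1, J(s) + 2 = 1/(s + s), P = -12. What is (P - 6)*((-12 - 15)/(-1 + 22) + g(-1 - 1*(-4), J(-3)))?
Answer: 414/7 ≈ 59.143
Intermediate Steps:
J(s) = -2 + 1/(2*s) (J(s) = -2 + 1/(s + s) = -2 + 1/(2*s))
g(U, Y) = -2
(P - 6)*((-12 - 15)/(-1 + 22) + g(-1 - 1*(-4), J(-3))) = (-12 - 6)*((-12 - 15)/(-1 + 22) - 2) = -18*(-27/21 - 2) = -18*(-27*1/21 - 2) = -18*(-9/7 - 2) = -18*(-23/7) = 414/7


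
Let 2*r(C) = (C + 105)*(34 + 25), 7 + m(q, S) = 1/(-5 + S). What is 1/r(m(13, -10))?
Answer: 30/86671 ≈ 0.00034614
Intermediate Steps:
m(q, S) = -7 + 1/(-5 + S)
r(C) = 6195/2 + 59*C/2 (r(C) = ((C + 105)*(34 + 25))/2 = ((105 + C)*59)/2 = (6195 + 59*C)/2 = 6195/2 + 59*C/2)
1/r(m(13, -10)) = 1/(6195/2 + 59*((36 - 7*(-10))/(-5 - 10))/2) = 1/(6195/2 + 59*((36 + 70)/(-15))/2) = 1/(6195/2 + 59*(-1/15*106)/2) = 1/(6195/2 + (59/2)*(-106/15)) = 1/(6195/2 - 3127/15) = 1/(86671/30) = 30/86671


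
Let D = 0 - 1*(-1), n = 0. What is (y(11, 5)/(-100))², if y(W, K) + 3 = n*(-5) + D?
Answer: 1/2500 ≈ 0.00040000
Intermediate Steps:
D = 1 (D = 0 + 1 = 1)
y(W, K) = -2 (y(W, K) = -3 + (0*(-5) + 1) = -3 + (0 + 1) = -3 + 1 = -2)
(y(11, 5)/(-100))² = (-2/(-100))² = (-2*(-1/100))² = (1/50)² = 1/2500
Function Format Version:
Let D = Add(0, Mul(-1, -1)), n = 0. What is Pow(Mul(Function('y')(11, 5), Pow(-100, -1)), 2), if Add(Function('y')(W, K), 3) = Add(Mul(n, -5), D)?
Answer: Rational(1, 2500) ≈ 0.00040000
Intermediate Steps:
D = 1 (D = Add(0, 1) = 1)
Function('y')(W, K) = -2 (Function('y')(W, K) = Add(-3, Add(Mul(0, -5), 1)) = Add(-3, Add(0, 1)) = Add(-3, 1) = -2)
Pow(Mul(Function('y')(11, 5), Pow(-100, -1)), 2) = Pow(Mul(-2, Pow(-100, -1)), 2) = Pow(Mul(-2, Rational(-1, 100)), 2) = Pow(Rational(1, 50), 2) = Rational(1, 2500)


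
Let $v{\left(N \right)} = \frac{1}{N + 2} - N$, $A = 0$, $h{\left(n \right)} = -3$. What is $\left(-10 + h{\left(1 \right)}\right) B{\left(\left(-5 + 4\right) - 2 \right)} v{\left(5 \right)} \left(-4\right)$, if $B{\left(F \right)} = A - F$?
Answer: $- \frac{5304}{7} \approx -757.71$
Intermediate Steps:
$B{\left(F \right)} = - F$ ($B{\left(F \right)} = 0 - F = - F$)
$v{\left(N \right)} = \frac{1}{2 + N} - N$
$\left(-10 + h{\left(1 \right)}\right) B{\left(\left(-5 + 4\right) - 2 \right)} v{\left(5 \right)} \left(-4\right) = \left(-10 - 3\right) - (\left(-5 + 4\right) - 2) \frac{1 - 5^{2} - 10}{2 + 5} \left(-4\right) = - 13 - (-1 - 2) \frac{1 - 25 - 10}{7} \left(-4\right) = - 13 \left(-1\right) \left(-3\right) \frac{1 - 25 - 10}{7} \left(-4\right) = - 13 \cdot 3 \cdot \frac{1}{7} \left(-34\right) \left(-4\right) = - 13 \cdot 3 \left(- \frac{34}{7}\right) \left(-4\right) = - 13 \left(\left(- \frac{102}{7}\right) \left(-4\right)\right) = \left(-13\right) \frac{408}{7} = - \frac{5304}{7}$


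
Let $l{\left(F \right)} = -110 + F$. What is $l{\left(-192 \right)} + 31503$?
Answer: $31201$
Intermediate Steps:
$l{\left(-192 \right)} + 31503 = \left(-110 - 192\right) + 31503 = -302 + 31503 = 31201$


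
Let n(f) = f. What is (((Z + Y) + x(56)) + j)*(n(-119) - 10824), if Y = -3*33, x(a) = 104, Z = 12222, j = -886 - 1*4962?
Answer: -69805397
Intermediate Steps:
j = -5848 (j = -886 - 4962 = -5848)
Y = -99
(((Z + Y) + x(56)) + j)*(n(-119) - 10824) = (((12222 - 99) + 104) - 5848)*(-119 - 10824) = ((12123 + 104) - 5848)*(-10943) = (12227 - 5848)*(-10943) = 6379*(-10943) = -69805397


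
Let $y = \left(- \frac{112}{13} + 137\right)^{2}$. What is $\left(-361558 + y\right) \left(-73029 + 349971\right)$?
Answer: $- \frac{16150631828022}{169} \approx -9.5566 \cdot 10^{10}$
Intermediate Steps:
$y = \frac{2785561}{169}$ ($y = \left(\left(-112\right) \frac{1}{13} + 137\right)^{2} = \left(- \frac{112}{13} + 137\right)^{2} = \left(\frac{1669}{13}\right)^{2} = \frac{2785561}{169} \approx 16483.0$)
$\left(-361558 + y\right) \left(-73029 + 349971\right) = \left(-361558 + \frac{2785561}{169}\right) \left(-73029 + 349971\right) = \left(- \frac{58317741}{169}\right) 276942 = - \frac{16150631828022}{169}$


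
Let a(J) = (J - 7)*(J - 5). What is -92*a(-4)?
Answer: -9108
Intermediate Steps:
a(J) = (-7 + J)*(-5 + J)
-92*a(-4) = -92*(35 + (-4)² - 12*(-4)) = -92*(35 + 16 + 48) = -92*99 = -9108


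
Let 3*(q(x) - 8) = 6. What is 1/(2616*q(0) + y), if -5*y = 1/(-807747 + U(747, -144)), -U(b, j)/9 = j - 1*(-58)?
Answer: 4034865/105552068401 ≈ 3.8226e-5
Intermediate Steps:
q(x) = 10 (q(x) = 8 + (⅓)*6 = 8 + 2 = 10)
U(b, j) = -522 - 9*j (U(b, j) = -9*(j - 1*(-58)) = -9*(j + 58) = -9*(58 + j) = -522 - 9*j)
y = 1/4034865 (y = -1/(5*(-807747 + (-522 - 9*(-144)))) = -1/(5*(-807747 + (-522 + 1296))) = -1/(5*(-807747 + 774)) = -⅕/(-806973) = -⅕*(-1/806973) = 1/4034865 ≈ 2.4784e-7)
1/(2616*q(0) + y) = 1/(2616*10 + 1/4034865) = 1/(26160 + 1/4034865) = 1/(105552068401/4034865) = 4034865/105552068401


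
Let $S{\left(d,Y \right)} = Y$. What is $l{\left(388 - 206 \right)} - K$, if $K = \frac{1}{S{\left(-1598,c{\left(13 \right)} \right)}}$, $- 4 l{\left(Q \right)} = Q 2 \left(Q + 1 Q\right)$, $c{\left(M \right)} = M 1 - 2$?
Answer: $- \frac{364365}{11} \approx -33124.0$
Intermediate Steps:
$c{\left(M \right)} = -2 + M$ ($c{\left(M \right)} = M - 2 = -2 + M$)
$l{\left(Q \right)} = - Q^{2}$ ($l{\left(Q \right)} = - \frac{Q 2 \left(Q + 1 Q\right)}{4} = - \frac{2 Q \left(Q + Q\right)}{4} = - \frac{2 Q 2 Q}{4} = - \frac{4 Q^{2}}{4} = - Q^{2}$)
$K = \frac{1}{11}$ ($K = \frac{1}{-2 + 13} = \frac{1}{11} \approx 0.090909$)
$l{\left(388 - 206 \right)} - K = - \left(388 - 206\right)^{2} - \frac{1}{11} = - 182^{2} - \frac{1}{11} = \left(-1\right) 33124 - \frac{1}{11} = -33124 - \frac{1}{11} = - \frac{364365}{11}$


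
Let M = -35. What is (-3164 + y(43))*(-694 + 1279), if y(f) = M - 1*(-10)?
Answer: -1865565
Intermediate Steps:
y(f) = -25 (y(f) = -35 - 1*(-10) = -35 + 10 = -25)
(-3164 + y(43))*(-694 + 1279) = (-3164 - 25)*(-694 + 1279) = -3189*585 = -1865565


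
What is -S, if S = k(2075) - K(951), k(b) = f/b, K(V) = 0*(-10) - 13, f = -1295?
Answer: -5136/415 ≈ -12.376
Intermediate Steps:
K(V) = -13 (K(V) = 0 - 13 = -13)
k(b) = -1295/b
S = 5136/415 (S = -1295/2075 - 1*(-13) = -1295*1/2075 + 13 = -259/415 + 13 = 5136/415 ≈ 12.376)
-S = -1*5136/415 = -5136/415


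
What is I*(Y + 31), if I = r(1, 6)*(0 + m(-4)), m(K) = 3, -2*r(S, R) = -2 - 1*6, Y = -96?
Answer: -780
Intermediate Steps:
r(S, R) = 4 (r(S, R) = -(-2 - 1*6)/2 = -(-2 - 6)/2 = -½*(-8) = 4)
I = 12 (I = 4*(0 + 3) = 4*3 = 12)
I*(Y + 31) = 12*(-96 + 31) = 12*(-65) = -780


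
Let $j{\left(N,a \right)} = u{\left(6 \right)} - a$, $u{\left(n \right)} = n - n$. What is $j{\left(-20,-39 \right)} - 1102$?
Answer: $-1063$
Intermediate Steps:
$u{\left(n \right)} = 0$
$j{\left(N,a \right)} = - a$ ($j{\left(N,a \right)} = 0 - a = - a$)
$j{\left(-20,-39 \right)} - 1102 = \left(-1\right) \left(-39\right) - 1102 = 39 - 1102 = -1063$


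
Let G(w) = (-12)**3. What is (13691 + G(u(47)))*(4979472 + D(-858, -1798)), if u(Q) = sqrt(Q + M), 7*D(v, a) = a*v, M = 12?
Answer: 62205870492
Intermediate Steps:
D(v, a) = a*v/7 (D(v, a) = (a*v)/7 = a*v/7)
u(Q) = sqrt(12 + Q) (u(Q) = sqrt(Q + 12) = sqrt(12 + Q))
G(w) = -1728
(13691 + G(u(47)))*(4979472 + D(-858, -1798)) = (13691 - 1728)*(4979472 + (1/7)*(-1798)*(-858)) = 11963*(4979472 + 1542684/7) = 11963*(36398988/7) = 62205870492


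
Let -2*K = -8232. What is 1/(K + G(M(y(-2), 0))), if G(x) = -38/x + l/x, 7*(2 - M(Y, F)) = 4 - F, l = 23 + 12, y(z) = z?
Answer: 10/41139 ≈ 0.00024308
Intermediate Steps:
K = 4116 (K = -½*(-8232) = 4116)
l = 35
M(Y, F) = 10/7 + F/7 (M(Y, F) = 2 - (4 - F)/7 = 2 + (-4/7 + F/7) = 10/7 + F/7)
G(x) = -3/x (G(x) = -38/x + 35/x = -3/x)
1/(K + G(M(y(-2), 0))) = 1/(4116 - 3/(10/7 + (⅐)*0)) = 1/(4116 - 3/(10/7 + 0)) = 1/(4116 - 3/10/7) = 1/(4116 - 3*7/10) = 1/(4116 - 21/10) = 1/(41139/10) = 10/41139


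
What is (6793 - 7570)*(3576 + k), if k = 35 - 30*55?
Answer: -1523697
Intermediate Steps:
k = -1615 (k = 35 - 1650 = -1615)
(6793 - 7570)*(3576 + k) = (6793 - 7570)*(3576 - 1615) = -777*1961 = -1523697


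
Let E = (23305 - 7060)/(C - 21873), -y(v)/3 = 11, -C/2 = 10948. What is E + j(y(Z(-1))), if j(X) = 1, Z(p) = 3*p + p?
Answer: 27524/43769 ≈ 0.62885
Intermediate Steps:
C = -21896 (C = -2*10948 = -21896)
Z(p) = 4*p
y(v) = -33 (y(v) = -3*11 = -33)
E = -16245/43769 (E = (23305 - 7060)/(-21896 - 21873) = 16245/(-43769) = 16245*(-1/43769) = -16245/43769 ≈ -0.37115)
E + j(y(Z(-1))) = -16245/43769 + 1 = 27524/43769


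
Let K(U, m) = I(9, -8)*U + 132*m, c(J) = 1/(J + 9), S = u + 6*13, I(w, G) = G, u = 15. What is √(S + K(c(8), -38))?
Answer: I*√1422883/17 ≈ 70.167*I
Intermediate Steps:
S = 93 (S = 15 + 6*13 = 15 + 78 = 93)
c(J) = 1/(9 + J)
K(U, m) = -8*U + 132*m
√(S + K(c(8), -38)) = √(93 + (-8/(9 + 8) + 132*(-38))) = √(93 + (-8/17 - 5016)) = √(93 - 85280/17) = √(-83699/17) = I*√1422883/17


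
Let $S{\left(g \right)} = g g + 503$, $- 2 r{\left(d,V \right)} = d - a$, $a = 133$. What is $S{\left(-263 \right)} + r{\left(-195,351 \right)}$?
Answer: $69836$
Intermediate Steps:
$r{\left(d,V \right)} = \frac{133}{2} - \frac{d}{2}$ ($r{\left(d,V \right)} = - \frac{d - 133}{2} = - \frac{-133 + d}{2} = \frac{133}{2} - \frac{d}{2}$)
$S{\left(g \right)} = 503 + g^{2}$ ($S{\left(g \right)} = g^{2} + 503 = 503 + g^{2}$)
$S{\left(-263 \right)} + r{\left(-195,351 \right)} = \left(503 + \left(-263\right)^{2}\right) + \left(\frac{133}{2} - - \frac{195}{2}\right) = \left(503 + 69169\right) + \left(\frac{133}{2} + \frac{195}{2}\right) = 69672 + 164 = 69836$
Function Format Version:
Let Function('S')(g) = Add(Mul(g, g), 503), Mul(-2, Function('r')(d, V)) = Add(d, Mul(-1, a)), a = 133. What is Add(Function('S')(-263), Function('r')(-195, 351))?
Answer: 69836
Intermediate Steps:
Function('r')(d, V) = Add(Rational(133, 2), Mul(Rational(-1, 2), d)) (Function('r')(d, V) = Mul(Rational(-1, 2), Add(d, Mul(-1, 133))) = Mul(Rational(-1, 2), Add(d, -133)) = Mul(Rational(-1, 2), Add(-133, d)) = Add(Rational(133, 2), Mul(Rational(-1, 2), d)))
Function('S')(g) = Add(503, Pow(g, 2)) (Function('S')(g) = Add(Pow(g, 2), 503) = Add(503, Pow(g, 2)))
Add(Function('S')(-263), Function('r')(-195, 351)) = Add(Add(503, Pow(-263, 2)), Add(Rational(133, 2), Mul(Rational(-1, 2), -195))) = Add(Add(503, 69169), Add(Rational(133, 2), Rational(195, 2))) = Add(69672, 164) = 69836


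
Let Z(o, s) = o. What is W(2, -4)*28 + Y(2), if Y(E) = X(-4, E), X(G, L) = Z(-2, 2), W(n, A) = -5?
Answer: -142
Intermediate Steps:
X(G, L) = -2
Y(E) = -2
W(2, -4)*28 + Y(2) = -5*28 - 2 = -140 - 2 = -142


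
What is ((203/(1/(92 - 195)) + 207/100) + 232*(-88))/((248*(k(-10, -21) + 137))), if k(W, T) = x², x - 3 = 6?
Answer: -4132293/5406400 ≈ -0.76433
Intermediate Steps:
x = 9 (x = 3 + 6 = 9)
k(W, T) = 81 (k(W, T) = 9² = 81)
((203/(1/(92 - 195)) + 207/100) + 232*(-88))/((248*(k(-10, -21) + 137))) = ((203/(1/(92 - 195)) + 207/100) + 232*(-88))/((248*(81 + 137))) = ((203/(1/(-103)) + 207*(1/100)) - 20416)/((248*218)) = ((203/(-1/103) + 207/100) - 20416)/54064 = ((203*(-103) + 207/100) - 20416)*(1/54064) = ((-20909 + 207/100) - 20416)*(1/54064) = (-2090693/100 - 20416)*(1/54064) = -4132293/100*1/54064 = -4132293/5406400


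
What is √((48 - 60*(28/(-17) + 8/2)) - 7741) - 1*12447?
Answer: -12447 + I*√2264077/17 ≈ -12447.0 + 88.511*I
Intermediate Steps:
√((48 - 60*(28/(-17) + 8/2)) - 7741) - 1*12447 = √((48 - 60*(28*(-1/17) + 8*(½))) - 7741) - 12447 = √((48 - 60*(-28/17 + 4)) - 7741) - 12447 = √((48 - 60*40/17) - 7741) - 12447 = √((48 - 2400/17) - 7741) - 12447 = √(-1584/17 - 7741) - 12447 = √(-133181/17) - 12447 = I*√2264077/17 - 12447 = -12447 + I*√2264077/17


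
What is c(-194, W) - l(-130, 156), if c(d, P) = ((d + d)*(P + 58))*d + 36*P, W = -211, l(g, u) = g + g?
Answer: -11523952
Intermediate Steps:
l(g, u) = 2*g
c(d, P) = 36*P + 2*d²*(58 + P) (c(d, P) = ((2*d)*(58 + P))*d + 36*P = (2*d*(58 + P))*d + 36*P = 2*d²*(58 + P) + 36*P = 36*P + 2*d²*(58 + P))
c(-194, W) - l(-130, 156) = (36*(-211) + 116*(-194)² + 2*(-211)*(-194)²) - 2*(-130) = (-7596 + 116*37636 + 2*(-211)*37636) - 1*(-260) = (-7596 + 4365776 - 15882392) + 260 = -11524212 + 260 = -11523952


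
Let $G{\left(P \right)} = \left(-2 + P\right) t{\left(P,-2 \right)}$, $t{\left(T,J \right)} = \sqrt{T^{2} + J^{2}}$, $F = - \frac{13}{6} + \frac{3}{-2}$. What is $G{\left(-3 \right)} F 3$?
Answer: $55 \sqrt{13} \approx 198.31$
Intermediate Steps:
$F = - \frac{11}{3}$ ($F = \left(-13\right) \frac{1}{6} + 3 \left(- \frac{1}{2}\right) = - \frac{13}{6} - \frac{3}{2} = - \frac{11}{3} \approx -3.6667$)
$t{\left(T,J \right)} = \sqrt{J^{2} + T^{2}}$
$G{\left(P \right)} = \sqrt{4 + P^{2}} \left(-2 + P\right)$ ($G{\left(P \right)} = \left(-2 + P\right) \sqrt{\left(-2\right)^{2} + P^{2}} = \left(-2 + P\right) \sqrt{4 + P^{2}} = \sqrt{4 + P^{2}} \left(-2 + P\right)$)
$G{\left(-3 \right)} F 3 = \sqrt{4 + \left(-3\right)^{2}} \left(-2 - 3\right) \left(- \frac{11}{3}\right) 3 = \sqrt{4 + 9} \left(-5\right) \left(- \frac{11}{3}\right) 3 = \sqrt{13} \left(-5\right) \left(- \frac{11}{3}\right) 3 = - 5 \sqrt{13} \left(- \frac{11}{3}\right) 3 = \frac{55 \sqrt{13}}{3} \cdot 3 = 55 \sqrt{13}$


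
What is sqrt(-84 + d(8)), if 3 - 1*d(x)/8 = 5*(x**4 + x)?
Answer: 2*I*sqrt(41055) ≈ 405.24*I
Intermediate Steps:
d(x) = 24 - 40*x - 40*x**4 (d(x) = 24 - 40*(x**4 + x) = 24 - 40*(x + x**4) = 24 - 8*(5*x + 5*x**4) = 24 + (-40*x - 40*x**4) = 24 - 40*x - 40*x**4)
sqrt(-84 + d(8)) = sqrt(-84 + (24 - 40*8 - 40*8**4)) = sqrt(-84 + (24 - 320 - 40*4096)) = sqrt(-84 + (24 - 320 - 163840)) = sqrt(-84 - 164136) = sqrt(-164220) = 2*I*sqrt(41055)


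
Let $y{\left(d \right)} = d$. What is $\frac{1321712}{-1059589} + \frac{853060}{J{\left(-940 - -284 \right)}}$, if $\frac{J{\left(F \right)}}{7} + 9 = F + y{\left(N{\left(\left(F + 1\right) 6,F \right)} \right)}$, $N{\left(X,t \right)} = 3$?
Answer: $- \frac{455008902874}{2455067713} \approx -185.33$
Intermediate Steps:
$J{\left(F \right)} = -42 + 7 F$ ($J{\left(F \right)} = -63 + 7 \left(F + 3\right) = -63 + 7 \left(3 + F\right) = -63 + \left(21 + 7 F\right) = -42 + 7 F$)
$\frac{1321712}{-1059589} + \frac{853060}{J{\left(-940 - -284 \right)}} = \frac{1321712}{-1059589} + \frac{853060}{-42 + 7 \left(-940 - -284\right)} = 1321712 \left(- \frac{1}{1059589}\right) + \frac{853060}{-42 + 7 \left(-940 + 284\right)} = - \frac{1321712}{1059589} + \frac{853060}{-42 + 7 \left(-656\right)} = - \frac{1321712}{1059589} + \frac{853060}{-42 - 4592} = - \frac{1321712}{1059589} + \frac{853060}{-4634} = - \frac{1321712}{1059589} + 853060 \left(- \frac{1}{4634}\right) = - \frac{1321712}{1059589} - \frac{426530}{2317} = - \frac{455008902874}{2455067713}$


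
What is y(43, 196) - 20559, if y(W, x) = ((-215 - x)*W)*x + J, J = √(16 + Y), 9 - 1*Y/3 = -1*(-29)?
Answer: -3484467 + 2*I*√11 ≈ -3.4845e+6 + 6.6332*I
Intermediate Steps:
Y = -60 (Y = 27 - (-3)*(-29) = 27 - 3*29 = 27 - 87 = -60)
J = 2*I*√11 (J = √(16 - 60) = √(-44) = 2*I*√11 ≈ 6.6332*I)
y(W, x) = 2*I*√11 + W*x*(-215 - x) (y(W, x) = ((-215 - x)*W)*x + 2*I*√11 = (W*(-215 - x))*x + 2*I*√11 = W*x*(-215 - x) + 2*I*√11 = 2*I*√11 + W*x*(-215 - x))
y(43, 196) - 20559 = (-1*43*196² - 215*43*196 + 2*I*√11) - 20559 = (-1*43*38416 - 1812020 + 2*I*√11) - 20559 = (-1651888 - 1812020 + 2*I*√11) - 20559 = (-3463908 + 2*I*√11) - 20559 = -3484467 + 2*I*√11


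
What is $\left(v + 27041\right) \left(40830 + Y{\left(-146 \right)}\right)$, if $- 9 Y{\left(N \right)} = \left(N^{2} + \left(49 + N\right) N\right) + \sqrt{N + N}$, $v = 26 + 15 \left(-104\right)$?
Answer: $940902216 - \frac{51014 i \sqrt{73}}{9} \approx 9.409 \cdot 10^{8} - 48429.0 i$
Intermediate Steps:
$v = -1534$ ($v = 26 - 1560 = -1534$)
$Y{\left(N \right)} = - \frac{N^{2}}{9} - \frac{N \left(49 + N\right)}{9} - \frac{\sqrt{2} \sqrt{N}}{9}$ ($Y{\left(N \right)} = - \frac{\left(N^{2} + \left(49 + N\right) N\right) + \sqrt{N + N}}{9} = - \frac{\left(N^{2} + N \left(49 + N\right)\right) + \sqrt{2 N}}{9} = - \frac{\left(N^{2} + N \left(49 + N\right)\right) + \sqrt{2} \sqrt{N}}{9} = - \frac{N^{2} + N \left(49 + N\right) + \sqrt{2} \sqrt{N}}{9} = - \frac{N^{2}}{9} - \frac{N \left(49 + N\right)}{9} - \frac{\sqrt{2} \sqrt{N}}{9}$)
$\left(v + 27041\right) \left(40830 + Y{\left(-146 \right)}\right) = \left(-1534 + 27041\right) \left(40830 - \left(- \frac{7154}{9} + \frac{42632}{9} + \frac{\sqrt{2} \sqrt{-146}}{9}\right)\right) = 25507 \left(40830 - \left(3942 + \frac{\sqrt{2} i \sqrt{146}}{9}\right)\right) = 25507 \left(40830 - \left(3942 + \frac{2 i \sqrt{73}}{9}\right)\right) = 25507 \left(36888 - \frac{2 i \sqrt{73}}{9}\right) = 940902216 - \frac{51014 i \sqrt{73}}{9}$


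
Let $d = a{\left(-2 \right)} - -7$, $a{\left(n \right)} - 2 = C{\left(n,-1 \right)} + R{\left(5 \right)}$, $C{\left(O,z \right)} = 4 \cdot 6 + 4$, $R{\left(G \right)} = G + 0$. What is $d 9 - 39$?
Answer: $339$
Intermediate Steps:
$R{\left(G \right)} = G$
$C{\left(O,z \right)} = 28$ ($C{\left(O,z \right)} = 24 + 4 = 28$)
$a{\left(n \right)} = 35$ ($a{\left(n \right)} = 2 + \left(28 + 5\right) = 2 + 33 = 35$)
$d = 42$ ($d = 35 - -7 = 35 + 7 = 42$)
$d 9 - 39 = 42 \cdot 9 - 39 = 378 - 39 = 339$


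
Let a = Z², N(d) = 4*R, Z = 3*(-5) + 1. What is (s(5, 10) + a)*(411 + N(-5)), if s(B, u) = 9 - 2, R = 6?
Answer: 88305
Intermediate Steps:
s(B, u) = 7
Z = -14 (Z = -15 + 1 = -14)
N(d) = 24 (N(d) = 4*6 = 24)
a = 196 (a = (-14)² = 196)
(s(5, 10) + a)*(411 + N(-5)) = (7 + 196)*(411 + 24) = 203*435 = 88305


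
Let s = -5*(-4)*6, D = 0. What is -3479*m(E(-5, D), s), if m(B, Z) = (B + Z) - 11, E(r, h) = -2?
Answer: -372253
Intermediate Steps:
s = 120 (s = 20*6 = 120)
m(B, Z) = -11 + B + Z
-3479*m(E(-5, D), s) = -3479*(-11 - 2 + 120) = -3479*107 = -372253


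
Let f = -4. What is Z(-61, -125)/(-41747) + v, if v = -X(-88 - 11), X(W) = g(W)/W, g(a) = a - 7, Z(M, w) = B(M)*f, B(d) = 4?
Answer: -4423598/4132953 ≈ -1.0703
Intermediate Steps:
Z(M, w) = -16 (Z(M, w) = 4*(-4) = -16)
g(a) = -7 + a
X(W) = (-7 + W)/W
v = -106/99 (v = -(-7 + (-88 - 11))/(-88 - 11) = -(-7 - 99)/(-99) = -(-1)*(-106)/99 = -1*106/99 = -106/99 ≈ -1.0707)
Z(-61, -125)/(-41747) + v = -16/(-41747) - 106/99 = -16*(-1/41747) - 106/99 = 16/41747 - 106/99 = -4423598/4132953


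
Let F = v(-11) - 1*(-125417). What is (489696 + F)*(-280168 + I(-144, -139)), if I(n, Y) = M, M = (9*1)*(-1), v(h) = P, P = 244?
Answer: -172408878189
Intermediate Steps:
v(h) = 244
F = 125661 (F = 244 - 1*(-125417) = 244 + 125417 = 125661)
M = -9 (M = 9*(-1) = -9)
I(n, Y) = -9
(489696 + F)*(-280168 + I(-144, -139)) = (489696 + 125661)*(-280168 - 9) = 615357*(-280177) = -172408878189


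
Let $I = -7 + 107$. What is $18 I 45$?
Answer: $81000$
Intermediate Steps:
$I = 100$
$18 I 45 = 18 \cdot 100 \cdot 45 = 1800 \cdot 45 = 81000$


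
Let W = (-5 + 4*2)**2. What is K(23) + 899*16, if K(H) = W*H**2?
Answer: 19145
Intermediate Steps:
W = 9 (W = (-5 + 8)**2 = 3**2 = 9)
K(H) = 9*H**2
K(23) + 899*16 = 9*23**2 + 899*16 = 9*529 + 14384 = 4761 + 14384 = 19145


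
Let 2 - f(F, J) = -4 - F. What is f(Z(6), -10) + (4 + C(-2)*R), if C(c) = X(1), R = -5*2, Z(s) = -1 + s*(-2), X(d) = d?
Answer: -13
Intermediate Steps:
Z(s) = -1 - 2*s
f(F, J) = 6 + F (f(F, J) = 2 - (-4 - F) = 2 + (4 + F) = 6 + F)
R = -10
C(c) = 1
f(Z(6), -10) + (4 + C(-2)*R) = (6 + (-1 - 2*6)) + (4 + 1*(-10)) = (6 + (-1 - 12)) + (4 - 10) = (6 - 13) - 6 = -7 - 6 = -13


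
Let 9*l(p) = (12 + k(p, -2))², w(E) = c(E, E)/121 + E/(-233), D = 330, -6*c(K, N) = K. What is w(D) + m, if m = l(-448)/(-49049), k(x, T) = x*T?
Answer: -384528257/102855753 ≈ -3.7385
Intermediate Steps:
c(K, N) = -K/6
k(x, T) = T*x
w(E) = -959*E/169158 (w(E) = -E/6/121 + E/(-233) = -E/6*(1/121) + E*(-1/233) = -E/726 - E/233 = -959*E/169158)
l(p) = (12 - 2*p)²/9
m = -824464/441441 (m = (4*(-6 - 448)²/9)/(-49049) = ((4/9)*(-454)²)*(-1/49049) = ((4/9)*206116)*(-1/49049) = (824464/9)*(-1/49049) = -824464/441441 ≈ -1.8677)
w(D) + m = -959/169158*330 - 824464/441441 = -4795/2563 - 824464/441441 = -384528257/102855753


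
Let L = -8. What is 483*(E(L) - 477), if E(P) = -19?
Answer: -239568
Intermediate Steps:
483*(E(L) - 477) = 483*(-19 - 477) = 483*(-496) = -239568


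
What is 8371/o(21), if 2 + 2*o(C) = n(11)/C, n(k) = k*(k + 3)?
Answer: 25113/8 ≈ 3139.1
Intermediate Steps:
n(k) = k*(3 + k)
o(C) = -1 + 77/C (o(C) = -1 + ((11*(3 + 11))/C)/2 = -1 + ((11*14)/C)/2 = -1 + (154/C)/2 = -1 + 77/C)
8371/o(21) = 8371/(((77 - 1*21)/21)) = 8371/(((77 - 21)/21)) = 8371/(((1/21)*56)) = 8371/(8/3) = 8371*(3/8) = 25113/8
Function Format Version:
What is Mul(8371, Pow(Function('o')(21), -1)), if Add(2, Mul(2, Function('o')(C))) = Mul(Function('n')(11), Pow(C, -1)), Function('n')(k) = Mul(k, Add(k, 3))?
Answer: Rational(25113, 8) ≈ 3139.1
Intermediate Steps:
Function('n')(k) = Mul(k, Add(3, k))
Function('o')(C) = Add(-1, Mul(77, Pow(C, -1))) (Function('o')(C) = Add(-1, Mul(Rational(1, 2), Mul(Mul(11, Add(3, 11)), Pow(C, -1)))) = Add(-1, Mul(Rational(1, 2), Mul(Mul(11, 14), Pow(C, -1)))) = Add(-1, Mul(Rational(1, 2), Mul(154, Pow(C, -1)))) = Add(-1, Mul(77, Pow(C, -1))))
Mul(8371, Pow(Function('o')(21), -1)) = Mul(8371, Pow(Mul(Pow(21, -1), Add(77, Mul(-1, 21))), -1)) = Mul(8371, Pow(Mul(Rational(1, 21), Add(77, -21)), -1)) = Mul(8371, Pow(Mul(Rational(1, 21), 56), -1)) = Mul(8371, Pow(Rational(8, 3), -1)) = Mul(8371, Rational(3, 8)) = Rational(25113, 8)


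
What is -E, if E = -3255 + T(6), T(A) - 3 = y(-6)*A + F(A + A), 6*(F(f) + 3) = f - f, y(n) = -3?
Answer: 3273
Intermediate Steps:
F(f) = -3 (F(f) = -3 + (f - f)/6 = -3 + (1/6)*0 = -3 + 0 = -3)
T(A) = -3*A (T(A) = 3 + (-3*A - 3) = 3 + (-3 - 3*A) = -3*A)
E = -3273 (E = -3255 - 3*6 = -3255 - 18 = -3273)
-E = -1*(-3273) = 3273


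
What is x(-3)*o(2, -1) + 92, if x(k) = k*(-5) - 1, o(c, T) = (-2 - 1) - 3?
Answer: 8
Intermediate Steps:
o(c, T) = -6 (o(c, T) = -3 - 3 = -6)
x(k) = -1 - 5*k (x(k) = -5*k - 1 = -1 - 5*k)
x(-3)*o(2, -1) + 92 = (-1 - 5*(-3))*(-6) + 92 = (-1 + 15)*(-6) + 92 = 14*(-6) + 92 = -84 + 92 = 8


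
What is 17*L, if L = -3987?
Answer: -67779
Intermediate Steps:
17*L = 17*(-3987) = -67779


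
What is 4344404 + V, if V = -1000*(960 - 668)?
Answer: 4052404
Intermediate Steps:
V = -292000 (V = -1000*292 = -292000)
4344404 + V = 4344404 - 292000 = 4052404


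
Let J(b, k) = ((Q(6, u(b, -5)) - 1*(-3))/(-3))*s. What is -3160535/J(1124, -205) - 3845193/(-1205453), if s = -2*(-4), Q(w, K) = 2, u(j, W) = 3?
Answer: 2285956599957/9643624 ≈ 2.3704e+5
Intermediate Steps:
s = 8
J(b, k) = -40/3 (J(b, k) = ((2 - 1*(-3))/(-3))*8 = ((2 + 3)*(-⅓))*8 = (5*(-⅓))*8 = -5/3*8 = -40/3)
-3160535/J(1124, -205) - 3845193/(-1205453) = -3160535/(-40/3) - 3845193/(-1205453) = -3160535*(-3/40) - 3845193*(-1)/1205453 = 1896321/8 - 1*(-3845193/1205453) = 1896321/8 + 3845193/1205453 = 2285956599957/9643624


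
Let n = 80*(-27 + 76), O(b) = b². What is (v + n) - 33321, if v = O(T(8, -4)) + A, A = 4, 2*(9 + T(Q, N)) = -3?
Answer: -117147/4 ≈ -29287.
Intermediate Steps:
T(Q, N) = -21/2 (T(Q, N) = -9 + (½)*(-3) = -9 - 3/2 = -21/2)
n = 3920 (n = 80*49 = 3920)
v = 457/4 (v = (-21/2)² + 4 = 441/4 + 4 = 457/4 ≈ 114.25)
(v + n) - 33321 = (457/4 + 3920) - 33321 = 16137/4 - 33321 = -117147/4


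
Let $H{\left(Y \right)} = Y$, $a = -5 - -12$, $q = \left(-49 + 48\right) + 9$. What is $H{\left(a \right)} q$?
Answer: $56$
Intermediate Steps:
$q = 8$ ($q = -1 + 9 = 8$)
$a = 7$ ($a = -5 + 12 = 7$)
$H{\left(a \right)} q = 7 \cdot 8 = 56$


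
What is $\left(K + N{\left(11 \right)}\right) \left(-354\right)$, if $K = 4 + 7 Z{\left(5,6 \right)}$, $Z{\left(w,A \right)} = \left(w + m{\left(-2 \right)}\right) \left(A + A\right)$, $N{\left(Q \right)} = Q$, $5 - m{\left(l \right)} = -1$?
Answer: $-332406$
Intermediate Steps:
$m{\left(l \right)} = 6$ ($m{\left(l \right)} = 5 - -1 = 5 + 1 = 6$)
$Z{\left(w,A \right)} = 2 A \left(6 + w\right)$ ($Z{\left(w,A \right)} = \left(w + 6\right) \left(A + A\right) = \left(6 + w\right) 2 A = 2 A \left(6 + w\right)$)
$K = 928$ ($K = 4 + 7 \cdot 2 \cdot 6 \left(6 + 5\right) = 4 + 7 \cdot 2 \cdot 6 \cdot 11 = 4 + 7 \cdot 132 = 4 + 924 = 928$)
$\left(K + N{\left(11 \right)}\right) \left(-354\right) = \left(928 + 11\right) \left(-354\right) = 939 \left(-354\right) = -332406$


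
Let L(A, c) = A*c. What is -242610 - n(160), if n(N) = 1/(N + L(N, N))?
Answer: -6249633601/25760 ≈ -2.4261e+5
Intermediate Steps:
n(N) = 1/(N + N²) (n(N) = 1/(N + N*N) = 1/(N + N²))
-242610 - n(160) = -242610 - 1/(160*(1 + 160)) = -242610 - 1/(160*161) = -242610 - 1*1/25760 = -242610 - 1/25760 = -6249633601/25760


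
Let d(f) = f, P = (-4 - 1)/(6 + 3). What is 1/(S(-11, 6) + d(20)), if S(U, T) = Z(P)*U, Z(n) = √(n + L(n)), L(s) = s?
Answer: 18/481 + 33*I*√10/4810 ≈ 0.037422 + 0.021695*I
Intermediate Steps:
P = -5/9 ≈ -0.55556
Z(n) = √2*√n (Z(n) = √(n + n) = √(2*n) = √2*√n)
S(U, T) = I*U*√10/3 (S(U, T) = (√2*√(-5/9))*U = (√2*(I*√5/3))*U = (I*√10/3)*U = I*U*√10/3)
1/(S(-11, 6) + d(20)) = 1/((⅓)*I*(-11)*√10 + 20) = 1/(-11*I*√10/3 + 20) = 1/(20 - 11*I*√10/3)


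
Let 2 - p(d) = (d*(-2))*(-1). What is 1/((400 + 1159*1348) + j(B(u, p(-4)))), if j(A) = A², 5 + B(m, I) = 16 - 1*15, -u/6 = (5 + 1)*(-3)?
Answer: 1/1562748 ≈ 6.3990e-7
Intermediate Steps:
u = 108 (u = -6*(5 + 1)*(-3) = -36*(-3) = -6*(-18) = 108)
p(d) = 2 - 2*d (p(d) = 2 - d*(-2)*(-1) = 2 - (-2*d)*(-1) = 2 - 2*d)
B(m, I) = -4 (B(m, I) = -5 + (16 - 1*15) = -5 + (16 - 15) = -5 + 1 = -4)
1/((400 + 1159*1348) + j(B(u, p(-4)))) = 1/((400 + 1159*1348) + (-4)²) = 1/((400 + 1562332) + 16) = 1/(1562732 + 16) = 1/1562748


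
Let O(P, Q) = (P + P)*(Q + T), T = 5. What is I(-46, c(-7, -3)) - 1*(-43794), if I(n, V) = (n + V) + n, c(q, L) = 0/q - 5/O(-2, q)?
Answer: 349611/8 ≈ 43701.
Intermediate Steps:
O(P, Q) = 2*P*(5 + Q) (O(P, Q) = (P + P)*(Q + 5) = (2*P)*(5 + Q) = 2*P*(5 + Q))
c(q, L) = -5/(-20 - 4*q) (c(q, L) = 0/q - 5*(-1/(4*(5 + q))) = 0 - 5/(-20 - 4*q) = -5/(-20 - 4*q))
I(n, V) = V + 2*n (I(n, V) = (V + n) + n = V + 2*n)
I(-46, c(-7, -3)) - 1*(-43794) = (5/(4*(5 - 7)) + 2*(-46)) - 1*(-43794) = ((5/4)/(-2) - 92) + 43794 = ((5/4)*(-½) - 92) + 43794 = (-5/8 - 92) + 43794 = -741/8 + 43794 = 349611/8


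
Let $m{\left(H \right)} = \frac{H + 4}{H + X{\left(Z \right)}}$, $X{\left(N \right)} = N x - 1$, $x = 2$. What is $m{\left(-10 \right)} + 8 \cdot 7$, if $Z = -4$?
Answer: $\frac{1070}{19} \approx 56.316$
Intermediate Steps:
$X{\left(N \right)} = -1 + 2 N$ ($X{\left(N \right)} = N 2 - 1 = 2 N - 1 = -1 + 2 N$)
$m{\left(H \right)} = \frac{4 + H}{-9 + H}$ ($m{\left(H \right)} = \frac{H + 4}{H + \left(-1 + 2 \left(-4\right)\right)} = \frac{4 + H}{H - 9} = \frac{4 + H}{-9 + H}$)
$m{\left(-10 \right)} + 8 \cdot 7 = \frac{4 - 10}{-9 - 10} + 8 \cdot 7 = \frac{1}{-19} \left(-6\right) + 56 = \left(- \frac{1}{19}\right) \left(-6\right) + 56 = \frac{6}{19} + 56 = \frac{1070}{19}$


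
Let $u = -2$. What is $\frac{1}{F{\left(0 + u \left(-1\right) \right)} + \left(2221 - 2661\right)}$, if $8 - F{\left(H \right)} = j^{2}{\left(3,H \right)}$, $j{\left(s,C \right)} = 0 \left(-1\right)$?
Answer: $- \frac{1}{432} \approx -0.0023148$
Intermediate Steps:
$j{\left(s,C \right)} = 0$
$F{\left(H \right)} = 8$ ($F{\left(H \right)} = 8 - 0^{2} = 8 - 0 = 8 + 0 = 8$)
$\frac{1}{F{\left(0 + u \left(-1\right) \right)} + \left(2221 - 2661\right)} = \frac{1}{8 + \left(2221 - 2661\right)} = \frac{1}{8 - 440} = \frac{1}{-432} = - \frac{1}{432}$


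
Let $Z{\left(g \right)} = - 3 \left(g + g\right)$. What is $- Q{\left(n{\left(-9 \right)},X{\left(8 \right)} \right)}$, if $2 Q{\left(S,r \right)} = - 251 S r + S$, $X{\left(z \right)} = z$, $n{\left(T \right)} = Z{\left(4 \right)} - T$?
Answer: $- \frac{30105}{2} \approx -15053.0$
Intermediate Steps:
$Z{\left(g \right)} = - 6 g$ ($Z{\left(g \right)} = - 3 \cdot 2 g = - 6 g$)
$n{\left(T \right)} = -24 - T$ ($n{\left(T \right)} = \left(-6\right) 4 - T = -24 - T$)
$Q{\left(S,r \right)} = \frac{S}{2} - \frac{251 S r}{2}$ ($Q{\left(S,r \right)} = \frac{- 251 S r + S}{2} = \frac{S - 251 S r}{2} = \frac{S}{2} - \frac{251 S r}{2}$)
$- Q{\left(n{\left(-9 \right)},X{\left(8 \right)} \right)} = - \frac{\left(-24 - -9\right) \left(1 - 2008\right)}{2} = - \frac{\left(-24 + 9\right) \left(1 - 2008\right)}{2} = - \frac{\left(-15\right) \left(-2007\right)}{2} = \left(-1\right) \frac{30105}{2} = - \frac{30105}{2}$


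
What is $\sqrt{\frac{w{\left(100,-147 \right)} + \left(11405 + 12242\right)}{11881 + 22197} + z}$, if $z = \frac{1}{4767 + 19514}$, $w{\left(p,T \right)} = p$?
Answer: $\frac{\sqrt{477135417784211230}}{827447918} \approx 0.8348$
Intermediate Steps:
$z = \frac{1}{24281} \approx 4.1184 \cdot 10^{-5}$
$\sqrt{\frac{w{\left(100,-147 \right)} + \left(11405 + 12242\right)}{11881 + 22197} + z} = \sqrt{\frac{100 + \left(11405 + 12242\right)}{11881 + 22197} + \frac{1}{24281}} = \sqrt{\frac{100 + 23647}{34078} + \frac{1}{24281}} = \sqrt{23747 \cdot \frac{1}{34078} + \frac{1}{24281}} = \sqrt{\frac{23747}{34078} + \frac{1}{24281}} = \sqrt{\frac{576634985}{827447918}} = \frac{\sqrt{477135417784211230}}{827447918}$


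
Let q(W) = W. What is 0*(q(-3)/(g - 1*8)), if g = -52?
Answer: 0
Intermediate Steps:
0*(q(-3)/(g - 1*8)) = 0*(-3/(-52 - 1*8)) = 0*(-3/(-52 - 8)) = 0*(-3/(-60)) = 0*(-3*(-1/60)) = 0*(1/20) = 0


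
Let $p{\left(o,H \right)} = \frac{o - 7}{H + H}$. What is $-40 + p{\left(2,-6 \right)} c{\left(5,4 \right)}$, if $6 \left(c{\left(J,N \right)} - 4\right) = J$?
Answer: $- \frac{2735}{72} \approx -37.986$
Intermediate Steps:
$c{\left(J,N \right)} = 4 + \frac{J}{6}$
$p{\left(o,H \right)} = \frac{-7 + o}{2 H}$
$-40 + p{\left(2,-6 \right)} c{\left(5,4 \right)} = -40 + \frac{-7 + 2}{2 \left(-6\right)} \left(4 + \frac{1}{6} \cdot 5\right) = -40 + \frac{1}{2} \left(- \frac{1}{6}\right) \left(-5\right) \left(4 + \frac{5}{6}\right) = -40 + \frac{5}{12} \cdot \frac{29}{6} = -40 + \frac{145}{72} = - \frac{2735}{72}$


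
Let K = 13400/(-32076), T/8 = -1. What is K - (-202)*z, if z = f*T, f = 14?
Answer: -181425206/8019 ≈ -22624.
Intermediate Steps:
T = -8 (T = 8*(-1) = -8)
z = -112 (z = 14*(-8) = -112)
K = -3350/8019 (K = 13400*(-1/32076) = -3350/8019 ≈ -0.41776)
K - (-202)*z = -3350/8019 - (-202)*(-112) = -3350/8019 - 1*22624 = -3350/8019 - 22624 = -181425206/8019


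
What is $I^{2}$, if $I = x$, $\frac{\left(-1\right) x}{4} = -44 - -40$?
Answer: $256$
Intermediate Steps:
$x = 16$ ($x = - 4 \left(-44 - -40\right) = - 4 \left(-44 + 40\right) = \left(-4\right) \left(-4\right) = 16$)
$I = 16$
$I^{2} = 16^{2} = 256$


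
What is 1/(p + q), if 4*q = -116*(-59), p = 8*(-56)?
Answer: 1/1263 ≈ 0.00079177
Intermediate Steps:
p = -448
q = 1711 (q = (-116*(-59))/4 = (1/4)*6844 = 1711)
1/(p + q) = 1/(-448 + 1711) = 1/1263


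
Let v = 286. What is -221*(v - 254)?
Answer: -7072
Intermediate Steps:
-221*(v - 254) = -221*(286 - 254) = -221*32 = -7072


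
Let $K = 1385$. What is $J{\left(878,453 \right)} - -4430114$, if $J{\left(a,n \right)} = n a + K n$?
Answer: $5455253$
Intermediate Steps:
$J{\left(a,n \right)} = 1385 n + a n$ ($J{\left(a,n \right)} = n a + 1385 n = a n + 1385 n = 1385 n + a n$)
$J{\left(878,453 \right)} - -4430114 = 453 \left(1385 + 878\right) - -4430114 = 453 \cdot 2263 + 4430114 = 1025139 + 4430114 = 5455253$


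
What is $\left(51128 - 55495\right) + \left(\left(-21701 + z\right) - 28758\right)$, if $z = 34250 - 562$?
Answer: $-21138$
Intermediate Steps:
$z = 33688$ ($z = 34250 - 562 = 33688$)
$\left(51128 - 55495\right) + \left(\left(-21701 + z\right) - 28758\right) = \left(51128 - 55495\right) + \left(\left(-21701 + 33688\right) - 28758\right) = -4367 + \left(11987 - 28758\right) = -4367 - 16771 = -21138$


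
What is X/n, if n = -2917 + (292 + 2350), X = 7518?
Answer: -7518/275 ≈ -27.338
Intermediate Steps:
n = -275 (n = -2917 + 2642 = -275)
X/n = 7518/(-275) = 7518*(-1/275) = -7518/275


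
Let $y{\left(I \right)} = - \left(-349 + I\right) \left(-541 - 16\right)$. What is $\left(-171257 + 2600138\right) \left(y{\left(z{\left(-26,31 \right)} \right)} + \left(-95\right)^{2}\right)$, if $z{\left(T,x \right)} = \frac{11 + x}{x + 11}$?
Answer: $-448883926491$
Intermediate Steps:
$z{\left(T,x \right)} = 1$ ($z{\left(T,x \right)} = \frac{11 + x}{11 + x} = 1$)
$y{\left(I \right)} = -194393 + 557 I$ ($y{\left(I \right)} = - \left(-349 + I\right) \left(-557\right) = - (194393 - 557 I) = -194393 + 557 I$)
$\left(-171257 + 2600138\right) \left(y{\left(z{\left(-26,31 \right)} \right)} + \left(-95\right)^{2}\right) = \left(-171257 + 2600138\right) \left(\left(-194393 + 557 \cdot 1\right) + \left(-95\right)^{2}\right) = 2428881 \left(\left(-194393 + 557\right) + 9025\right) = 2428881 \left(-193836 + 9025\right) = 2428881 \left(-184811\right) = -448883926491$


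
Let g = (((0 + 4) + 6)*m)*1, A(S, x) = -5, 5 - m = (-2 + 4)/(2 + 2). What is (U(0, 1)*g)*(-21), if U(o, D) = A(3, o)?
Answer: 4725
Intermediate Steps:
m = 9/2 (m = 5 - (-2 + 4)/(2 + 2) = 5 - 2/4 = 5 - 1*1/2 = 5 - 1/2 = 9/2 ≈ 4.5000)
g = 45 (g = (((0 + 4) + 6)*(9/2))*1 = ((4 + 6)*(9/2))*1 = (10*(9/2))*1 = 45*1 = 45)
U(o, D) = -5
(U(0, 1)*g)*(-21) = -5*45*(-21) = -225*(-21) = 4725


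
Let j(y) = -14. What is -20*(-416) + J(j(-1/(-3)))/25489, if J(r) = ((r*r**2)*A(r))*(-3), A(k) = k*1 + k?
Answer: 211837984/25489 ≈ 8311.0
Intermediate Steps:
A(k) = 2*k (A(k) = k + k = 2*k)
J(r) = -6*r**4 (J(r) = ((r*r**2)*(2*r))*(-3) = (r**3*(2*r))*(-3) = (2*r**4)*(-3) = -6*r**4)
-20*(-416) + J(j(-1/(-3)))/25489 = -20*(-416) - 6*(-14)**4/25489 = 8320 - 6*38416*(1/25489) = 8320 - 230496*1/25489 = 8320 - 230496/25489 = 211837984/25489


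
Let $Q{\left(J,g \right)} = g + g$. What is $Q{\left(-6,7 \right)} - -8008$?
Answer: $8022$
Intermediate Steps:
$Q{\left(J,g \right)} = 2 g$
$Q{\left(-6,7 \right)} - -8008 = 2 \cdot 7 - -8008 = 14 + 8008 = 8022$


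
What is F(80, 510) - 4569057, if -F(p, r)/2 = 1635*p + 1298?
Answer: -4833253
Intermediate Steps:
F(p, r) = -2596 - 3270*p (F(p, r) = -2*(1635*p + 1298) = -2*(1298 + 1635*p) = -2596 - 3270*p)
F(80, 510) - 4569057 = (-2596 - 3270*80) - 4569057 = (-2596 - 261600) - 4569057 = -264196 - 4569057 = -4833253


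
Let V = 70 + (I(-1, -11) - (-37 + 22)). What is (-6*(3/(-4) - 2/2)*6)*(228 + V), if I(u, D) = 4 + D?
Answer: 19278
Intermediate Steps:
V = 78 (V = 70 + ((4 - 11) - (-37 + 22)) = 70 + (-7 - 1*(-15)) = 70 + (-7 + 15) = 70 + 8 = 78)
(-6*(3/(-4) - 2/2)*6)*(228 + V) = (-6*(3/(-4) - 2/2)*6)*(228 + 78) = (-6*(3*(-1/4) - 2*1/2)*6)*306 = (-6*(-3/4 - 1)*6)*306 = (-6*(-7/4)*6)*306 = ((21/2)*6)*306 = 63*306 = 19278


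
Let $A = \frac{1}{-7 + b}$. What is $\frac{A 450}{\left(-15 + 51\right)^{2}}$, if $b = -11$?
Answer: $- \frac{25}{1296} \approx -0.01929$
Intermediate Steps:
$A = - \frac{1}{18}$ ($A = \frac{1}{-7 - 11} = \frac{1}{-18} = - \frac{1}{18} \approx -0.055556$)
$\frac{A 450}{\left(-15 + 51\right)^{2}} = \frac{\left(- \frac{1}{18}\right) 450}{\left(-15 + 51\right)^{2}} = - \frac{25}{36^{2}} = - \frac{25}{1296}$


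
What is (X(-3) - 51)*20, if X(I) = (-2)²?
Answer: -940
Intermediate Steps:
X(I) = 4
(X(-3) - 51)*20 = (4 - 51)*20 = -47*20 = -940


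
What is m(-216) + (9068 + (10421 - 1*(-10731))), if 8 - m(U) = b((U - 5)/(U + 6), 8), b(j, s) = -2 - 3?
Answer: 30233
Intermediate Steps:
b(j, s) = -5
m(U) = 13 (m(U) = 8 - 1*(-5) = 8 + 5 = 13)
m(-216) + (9068 + (10421 - 1*(-10731))) = 13 + (9068 + (10421 - 1*(-10731))) = 13 + (9068 + (10421 + 10731)) = 13 + (9068 + 21152) = 13 + 30220 = 30233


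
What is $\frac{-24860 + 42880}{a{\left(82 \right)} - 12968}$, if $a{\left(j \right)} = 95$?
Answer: $- \frac{18020}{12873} \approx -1.3998$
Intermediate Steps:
$\frac{-24860 + 42880}{a{\left(82 \right)} - 12968} = \frac{-24860 + 42880}{95 - 12968} = \frac{18020}{-12873} = 18020 \left(- \frac{1}{12873}\right) = - \frac{18020}{12873}$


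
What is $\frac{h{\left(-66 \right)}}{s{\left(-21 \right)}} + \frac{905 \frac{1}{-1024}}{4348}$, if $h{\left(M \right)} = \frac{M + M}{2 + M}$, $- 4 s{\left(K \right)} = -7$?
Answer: $\frac{36725569}{31166464} \approx 1.1784$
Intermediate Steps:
$s{\left(K \right)} = \frac{7}{4}$ ($s{\left(K \right)} = \left(- \frac{1}{4}\right) \left(-7\right) = \frac{7}{4}$)
$h{\left(M \right)} = \frac{2 M}{2 + M}$
$\frac{h{\left(-66 \right)}}{s{\left(-21 \right)}} + \frac{905 \frac{1}{-1024}}{4348} = \frac{2 \left(-66\right) \frac{1}{2 - 66}}{\frac{7}{4}} + \frac{905 \frac{1}{-1024}}{4348} = 2 \left(-66\right) \frac{1}{-64} \cdot \frac{4}{7} + 905 \left(- \frac{1}{1024}\right) \frac{1}{4348} = 2 \left(-66\right) \left(- \frac{1}{64}\right) \frac{4}{7} - \frac{905}{4452352} = \frac{33}{16} \cdot \frac{4}{7} - \frac{905}{4452352} = \frac{33}{28} - \frac{905}{4452352} = \frac{36725569}{31166464}$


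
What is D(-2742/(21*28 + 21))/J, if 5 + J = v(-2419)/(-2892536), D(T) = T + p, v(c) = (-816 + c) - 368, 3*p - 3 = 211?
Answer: -117726215200/8805577893 ≈ -13.370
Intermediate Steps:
p = 214/3 (p = 1 + (⅓)*211 = 1 + 211/3 = 214/3 ≈ 71.333)
v(c) = -1184 + c
D(T) = 214/3 + T (D(T) = T + 214/3 = 214/3 + T)
J = -14459077/2892536 (J = -5 + (-1184 - 2419)/(-2892536) = -5 - 3603*(-1/2892536) = -5 + 3603/2892536 = -14459077/2892536 ≈ -4.9988)
D(-2742/(21*28 + 21))/J = (214/3 - 2742/(21*28 + 21))/(-14459077/2892536) = (214/3 - 2742/(588 + 21))*(-2892536/14459077) = (214/3 - 2742/609)*(-2892536/14459077) = (214/3 - 2742*1/609)*(-2892536/14459077) = (214/3 - 914/203)*(-2892536/14459077) = (40700/609)*(-2892536/14459077) = -117726215200/8805577893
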